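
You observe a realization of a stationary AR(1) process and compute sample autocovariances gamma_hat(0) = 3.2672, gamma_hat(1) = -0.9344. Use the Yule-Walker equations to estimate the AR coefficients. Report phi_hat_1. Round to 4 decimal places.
\hat\phi_{1} = -0.2860

The Yule-Walker equations for an AR(p) process read, in matrix form,
  Gamma_p phi = r_p,   with   (Gamma_p)_{ij} = gamma(|i - j|),
                       (r_p)_i = gamma(i),   i,j = 1..p.
Substitute the sample gammas (Toeplitz matrix and right-hand side of size 1):
  Gamma_p = [[3.2672]]
  r_p     = [-0.9344]
With p = 1 this is the single equation gamma(0) phi_1 = gamma(1):
  phi_hat_1 = gamma(1) / gamma(0) = -0.9344 / 3.2672 = -0.2860.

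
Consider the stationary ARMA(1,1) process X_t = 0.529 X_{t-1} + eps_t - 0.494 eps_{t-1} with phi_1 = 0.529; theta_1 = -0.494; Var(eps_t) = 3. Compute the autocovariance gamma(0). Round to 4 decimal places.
\gamma(0) = 3.0051

Multiply the model equation by X_{t-k} and take expectations. With theta_0 = psi_0 = 1 and psi_j the MA(infinity) weights, this gives
  gamma(k) - sum_i phi_i gamma(k-i) = c_k,
  c_k = sigma^2 * sum_{j=k..q} theta_j psi_{j-k}   (c_k = 0 for k > q),
using gamma(-m) = gamma(m).
psi-weights needed (psi_j = theta_j + sum_i phi_i psi_{j-i}):
  psi_1 = theta_1 + phi_1 = -0.494 + (0.529) = 0.035
Right-hand sides:
  c_0 = sigma^2 (1 + theta_1 psi_1) = 3 * (1 + (-0.494)(0.035)) = 3 * 0.98271 = 2.94813
  c_1 = sigma^2 theta_1 = 3 * (-0.494) = -1.482
  c_2 = 0
Equations for k = 0 and k = 1 (AR order 1):
  gamma(0) = phi_1 gamma(1) + c_0
  gamma(1) = phi_1 gamma(0) + c_1
Substituting the second into the first: gamma(0) (1 - phi_1^2) = c_0 + phi_1 c_1, so
  gamma(0) = (c_0 + phi_1 c_1) / (1 - phi_1^2) = (2.94813 + (0.529)(-1.482)) / (1 - (0.529)^2) = 2.164152 / 0.720159 = 3.005103.
Therefore gamma(0) = 3.0051 (to 4 decimal places).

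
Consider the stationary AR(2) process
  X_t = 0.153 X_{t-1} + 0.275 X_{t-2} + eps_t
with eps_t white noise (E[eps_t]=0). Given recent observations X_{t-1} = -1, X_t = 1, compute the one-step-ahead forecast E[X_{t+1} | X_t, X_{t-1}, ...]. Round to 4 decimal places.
E[X_{t+1} \mid \mathcal F_t] = -0.1220

For an AR(p) model X_t = c + sum_i phi_i X_{t-i} + eps_t, the
one-step-ahead conditional mean is
  E[X_{t+1} | X_t, ...] = c + sum_i phi_i X_{t+1-i}.
Substitute known values:
  E[X_{t+1} | ...] = (0.153) * (1) + (0.275) * (-1)
                   = -0.1220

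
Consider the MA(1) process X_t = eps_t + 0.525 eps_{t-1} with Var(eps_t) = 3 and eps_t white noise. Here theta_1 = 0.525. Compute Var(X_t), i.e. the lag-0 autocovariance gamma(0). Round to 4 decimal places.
\gamma(0) = 3.8269

For an MA(q) process X_t = eps_t + sum_i theta_i eps_{t-i} with
Var(eps_t) = sigma^2, the variance is
  gamma(0) = sigma^2 * (1 + sum_i theta_i^2).
  sum_i theta_i^2 = (0.525)^2 = 0.275625.
  gamma(0) = 3 * (1 + 0.275625) = 3 * 1.275625 = 3.826875, which rounds to 3.8269.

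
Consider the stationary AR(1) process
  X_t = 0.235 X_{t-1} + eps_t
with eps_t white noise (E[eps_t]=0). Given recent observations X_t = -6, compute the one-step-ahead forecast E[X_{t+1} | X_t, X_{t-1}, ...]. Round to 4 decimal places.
E[X_{t+1} \mid \mathcal F_t] = -1.4100

For an AR(p) model X_t = c + sum_i phi_i X_{t-i} + eps_t, the
one-step-ahead conditional mean is
  E[X_{t+1} | X_t, ...] = c + sum_i phi_i X_{t+1-i}.
Substitute known values:
  E[X_{t+1} | ...] = (0.235) * (-6)
                   = -1.4100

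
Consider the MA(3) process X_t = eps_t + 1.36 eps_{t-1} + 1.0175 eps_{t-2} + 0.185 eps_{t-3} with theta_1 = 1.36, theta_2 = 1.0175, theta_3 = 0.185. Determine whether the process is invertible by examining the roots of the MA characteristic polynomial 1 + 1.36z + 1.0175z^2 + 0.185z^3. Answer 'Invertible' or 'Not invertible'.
\text{Invertible}

The MA(q) characteristic polynomial is P(z) = 1 + 1.36z + 1.0175z^2 + 0.185z^3.
Invertibility requires all roots to lie outside the unit circle, i.e. |z| > 1 for every root.
Degree 3: look for a simple real root z0 first, then factor out (1 - z/z0) and solve the remaining quadratic.
Testing z0 = -4: P(-4) = 1 + (1.36)(-4) + (1.0175)(-4)^2 + (0.185)(-4)^3
  = 1 + (-5.44) + (16.28) + (-11.84) = 0.  So z_0 = -4 is a root, |z_0| = 4.
Divide out the factor (1 + 0.25 z) = (1 - z/z0) (since 1/z0 = -0.25):
  P(z) = (1 + 0.25 z)(1 + (1.11) z + (0.74) z^2)
  [check: z-coef 1.11 - (-0.25) = 1.36; z^2-coef 0.74 - (-0.25)(1.11) = 1.0175; z^3-coef -(-0.25)(0.74) = 0.185.]
Remaining roots from the quadratic factor 1 + (1.11) z + (0.74) z^2:
  Set 1 + (1.11) z + (0.74) z^2 = 0, i.e. a z^2 + b z + c = 0 with a = 0.74, b = 1.11, c = 1.
  Discriminant D = b^2 - 4ac = (1.11)^2 - 4*(0.74)*1 = 1.2321 - (2.96) = -1.7279.
  D < 0, so the roots are the complex-conjugate pair z = (-b +/- i sqrt(-D)) / (2a) = -0.75 +/- 0.8882i.
  For a conjugate pair |z|^2 = z * conj(z) = (product of roots) = c/a = 1/(0.74) = 1.351351, so |z| = sqrt(1.351351) = 1.1625 for both roots.
Moduli of all roots: 4.0000, 1.1625, 1.1625.
All moduli strictly greater than 1? Yes.
Verdict: Invertible.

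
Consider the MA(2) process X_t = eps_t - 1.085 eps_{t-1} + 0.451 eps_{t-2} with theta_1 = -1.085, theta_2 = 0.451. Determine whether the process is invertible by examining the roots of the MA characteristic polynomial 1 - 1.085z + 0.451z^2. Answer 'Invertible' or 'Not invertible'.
\text{Invertible}

The MA(q) characteristic polynomial is P(z) = 1 - 1.085z + 0.451z^2.
Invertibility requires all roots to lie outside the unit circle, i.e. |z| > 1 for every root.
Set 1 + (-1.085) z + (0.451) z^2 = 0, i.e. a z^2 + b z + c = 0 with a = 0.451, b = -1.085, c = 1.
Discriminant D = b^2 - 4ac = (-1.085)^2 - 4*(0.451)*1 = 1.177225 - (1.804) = -0.626775.
D < 0, so the roots are the complex-conjugate pair z = (-b +/- i sqrt(-D)) / (2a) = 1.2029 +/- 0.8777i.
For a conjugate pair |z|^2 = z * conj(z) = (product of roots) = c/a = 1/(0.451) = 2.217295, so |z| = sqrt(2.217295) = 1.4891 for both roots.
Moduli of all roots: 1.4891, 1.4891.
All moduli strictly greater than 1? Yes.
Verdict: Invertible.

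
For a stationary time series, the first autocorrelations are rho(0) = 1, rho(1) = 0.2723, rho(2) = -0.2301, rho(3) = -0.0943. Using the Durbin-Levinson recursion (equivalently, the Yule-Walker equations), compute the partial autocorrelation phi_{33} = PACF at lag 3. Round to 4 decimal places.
\phi_{33} = 0.0950

The PACF at lag k is phi_{kk}, the last component of the solution
to the Yule-Walker system G_k phi = r_k where
  (G_k)_{ij} = rho(|i - j|), (r_k)_i = rho(i), i,j = 1..k.
Equivalently, Durbin-Levinson gives phi_{kk} iteratively:
  phi_{11} = rho(1)
  phi_{kk} = [rho(k) - sum_{j=1..k-1} phi_{k-1,j} rho(k-j)]
            / [1 - sum_{j=1..k-1} phi_{k-1,j} rho(j)],
  phi_{k,j} = phi_{k-1,j} - phi_{kk} phi_{k-1,k-j},  j = 1..k-1.
Step k = 1:
  phi_11 = rho(1) = 0.2723.
Step k = 2:
  phi_22 = [rho(2) - phi_11 rho(1)] / [1 - phi_11 rho(1)] = [-0.2301 - (0.2723)(0.2723)] / [1 - (0.2723)(0.2723)]
         = -0.30424729 / 0.92585271 = -0.328613.
  Update: phi_21 = phi_11 - phi_22 phi_11 = 0.2723 - (-0.328613)(0.2723) = 0.361781.
Step k = 3:
  phi_33 = [rho(3) - phi_21 rho(2) - phi_22 rho(1)] / [1 - phi_21 rho(1) - phi_22 rho(2)]
    numerator   = -0.0943 - (0.361781)(-0.2301) - (-0.328613)(0.2723) = 0.07842722
    denominator = 1 - (0.361781)(0.2723) - (-0.328613)(-0.2301) = 0.82587308
  phi_33 = 0.07842722 / 0.82587308 = 0.095.
Therefore phi_{33} = 0.0950.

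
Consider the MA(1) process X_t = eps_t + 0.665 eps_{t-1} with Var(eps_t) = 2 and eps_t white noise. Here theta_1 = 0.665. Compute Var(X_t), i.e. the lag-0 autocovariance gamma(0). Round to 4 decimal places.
\gamma(0) = 2.8845

For an MA(q) process X_t = eps_t + sum_i theta_i eps_{t-i} with
Var(eps_t) = sigma^2, the variance is
  gamma(0) = sigma^2 * (1 + sum_i theta_i^2).
  sum_i theta_i^2 = (0.665)^2 = 0.442225.
  gamma(0) = 2 * (1 + 0.442225) = 2 * 1.442225 = 2.88445, which rounds to 2.8845.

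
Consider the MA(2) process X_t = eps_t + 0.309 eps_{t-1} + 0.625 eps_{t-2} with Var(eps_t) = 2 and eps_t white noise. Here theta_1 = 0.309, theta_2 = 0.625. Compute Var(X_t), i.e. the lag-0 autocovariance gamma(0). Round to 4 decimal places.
\gamma(0) = 2.9722

For an MA(q) process X_t = eps_t + sum_i theta_i eps_{t-i} with
Var(eps_t) = sigma^2, the variance is
  gamma(0) = sigma^2 * (1 + sum_i theta_i^2).
  sum_i theta_i^2 = (0.309)^2 + (0.625)^2 = 0.095481 + 0.390625 = 0.486106.
  gamma(0) = 2 * (1 + 0.486106) = 2 * 1.486106 = 2.972212, which rounds to 2.9722.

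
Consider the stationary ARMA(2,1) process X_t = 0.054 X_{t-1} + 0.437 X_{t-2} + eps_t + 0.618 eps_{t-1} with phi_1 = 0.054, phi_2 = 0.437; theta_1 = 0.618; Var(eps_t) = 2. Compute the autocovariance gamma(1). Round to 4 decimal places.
\gamma(1) = 2.5545

Multiply the model equation by X_{t-k} and take expectations. With theta_0 = psi_0 = 1 and psi_j the MA(infinity) weights, this gives
  gamma(k) - sum_i phi_i gamma(k-i) = c_k,
  c_k = sigma^2 * sum_{j=k..q} theta_j psi_{j-k}   (c_k = 0 for k > q),
using gamma(-m) = gamma(m).
psi-weights needed (psi_j = theta_j + sum_i phi_i psi_{j-i}):
  psi_1 = theta_1 + phi_1 = 0.618 + (0.054) = 0.672
Right-hand sides:
  c_0 = sigma^2 (1 + theta_1 psi_1) = 2 * (1 + (0.618)(0.672)) = 2 * 1.415296 = 2.830592
  c_1 = sigma^2 theta_1 = 2 * (0.618) = 1.236
  c_2 = 0
Equations for k = 0, 1, 2 (AR order 2, c_2 = 0):
  (E0) gamma(0) = phi_1 gamma(1) + phi_2 gamma(2) + c_0
  (E1) gamma(1) = phi_1 gamma(0) + phi_2 gamma(1) + c_1
  (E2) gamma(2) = phi_1 gamma(1) + phi_2 gamma(0)
From (E1): gamma(1) = A gamma(0) + B with
  A = phi_1 / (1 - phi_2) = 0.054 / 0.563 = 0.095915,   B = c_1 / (1 - phi_2) = 1.236 / 0.563 = 2.195382.
Insert (E2) into (E0): gamma(0) (1 - phi_2^2) = phi_1 (1 + phi_2) gamma(1) + c_0.
  phi_1 (1 + phi_2) = (0.054)(1.437) = 0.077598,   1 - phi_2^2 = 0.809031.
Replace gamma(1) by A gamma(0) + B and collect gamma(0):
  gamma(0) [0.809031 - (0.077598)(0.095915)] = (0.077598)(2.195382) + 2.830592
  gamma(0) * 0.801588 = 3.000949
  gamma(0) = 3.000949 / 0.801588 = 3.743754.
  gamma(1) = A gamma(0) + B = (0.095915)(3.743754) + (2.195382) = 2.554463.
Therefore gamma(1) = 2.5545 (to 4 decimal places).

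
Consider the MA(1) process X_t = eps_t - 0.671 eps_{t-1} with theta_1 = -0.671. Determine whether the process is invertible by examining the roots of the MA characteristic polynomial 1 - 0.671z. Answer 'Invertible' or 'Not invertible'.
\text{Invertible}

The MA(q) characteristic polynomial is P(z) = 1 - 0.671z.
Invertibility requires all roots to lie outside the unit circle, i.e. |z| > 1 for every root.
This is linear in z: 1 + (-0.671) z = 0  =>  z = -1/(-0.671) = 1.490313,  |z| = 1.490313.
Moduli of all roots: 1.4903.
All moduli strictly greater than 1? Yes.
Verdict: Invertible.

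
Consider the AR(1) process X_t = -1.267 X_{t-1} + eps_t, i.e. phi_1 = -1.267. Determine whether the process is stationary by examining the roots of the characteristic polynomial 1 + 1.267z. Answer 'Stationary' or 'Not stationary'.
\text{Not stationary}

The AR(p) characteristic polynomial is P(z) = 1 + 1.267z.
Stationarity requires all roots to lie outside the unit circle, i.e. |z| > 1 for every root.
This is linear in z: 1 + (1.267) z = 0  =>  z = -1/(1.267) = -0.789266,  |z| = 0.789266.
Moduli of all roots: 0.7893.
All moduli strictly greater than 1? No.
Verdict: Not stationary.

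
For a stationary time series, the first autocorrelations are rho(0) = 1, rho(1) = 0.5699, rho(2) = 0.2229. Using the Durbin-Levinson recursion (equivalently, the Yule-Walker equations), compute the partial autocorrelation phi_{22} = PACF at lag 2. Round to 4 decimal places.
\phi_{22} = -0.1509

The PACF at lag k is phi_{kk}, the last component of the solution
to the Yule-Walker system G_k phi = r_k where
  (G_k)_{ij} = rho(|i - j|), (r_k)_i = rho(i), i,j = 1..k.
Equivalently, Durbin-Levinson gives phi_{kk} iteratively:
  phi_{11} = rho(1)
  phi_{kk} = [rho(k) - sum_{j=1..k-1} phi_{k-1,j} rho(k-j)]
            / [1 - sum_{j=1..k-1} phi_{k-1,j} rho(j)],
  phi_{k,j} = phi_{k-1,j} - phi_{kk} phi_{k-1,k-j},  j = 1..k-1.
Step k = 1:
  phi_11 = rho(1) = 0.5699.
Step k = 2:
  phi_22 = [rho(2) - phi_11 rho(1)] / [1 - phi_11 rho(1)] = [0.2229 - (0.5699)(0.5699)] / [1 - (0.5699)(0.5699)]
         = -0.10188601 / 0.67521399 = -0.1509.
Therefore phi_{22} = -0.1509.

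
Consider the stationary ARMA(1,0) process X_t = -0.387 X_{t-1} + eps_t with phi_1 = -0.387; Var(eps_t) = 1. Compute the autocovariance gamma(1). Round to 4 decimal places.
\gamma(1) = -0.4552

Multiply the model equation by X_{t-k} and take expectations. With theta_0 = psi_0 = 1 and psi_j the MA(infinity) weights, this gives
  gamma(k) - sum_i phi_i gamma(k-i) = c_k,
  c_k = sigma^2 * sum_{j=k..q} theta_j psi_{j-k}   (c_k = 0 for k > q),
using gamma(-m) = gamma(m).
Pure AR (q = 0): c_0 = sigma^2 = 1, c_k = 0 for k >= 1.
Equations for k = 0 and k = 1 (AR order 1):
  gamma(0) = phi_1 gamma(1) + c_0
  gamma(1) = phi_1 gamma(0) + c_1
Substituting the second into the first: gamma(0) (1 - phi_1^2) = c_0 + phi_1 c_1, so
  gamma(0) = c_0 / (1 - phi_1^2) = 1 / (1 - (-0.387)^2) = 1 / 0.850231 = 1.176151.
  gamma(1) = phi_1 gamma(0) = (-0.387)(1.176151) = -0.45517.
Therefore gamma(1) = -0.4552 (to 4 decimal places).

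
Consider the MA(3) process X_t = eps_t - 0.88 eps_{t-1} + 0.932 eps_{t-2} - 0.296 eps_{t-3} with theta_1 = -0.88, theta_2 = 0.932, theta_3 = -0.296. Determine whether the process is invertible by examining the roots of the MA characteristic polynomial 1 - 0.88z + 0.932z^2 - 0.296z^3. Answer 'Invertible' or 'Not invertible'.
\text{Invertible}

The MA(q) characteristic polynomial is P(z) = 1 - 0.88z + 0.932z^2 - 0.296z^3.
Invertibility requires all roots to lie outside the unit circle, i.e. |z| > 1 for every root.
Degree 3: look for a simple real root z0 first, then factor out (1 - z/z0) and solve the remaining quadratic.
Testing z0 = 2.5: P(2.5) = 1 + (-0.88)(2.5) + (0.932)(2.5)^2 + (-0.296)(2.5)^3
  = 1 + (-2.2) + (5.825) + (-4.625) = 0.  So z_0 = 2.5 is a root, |z_0| = 2.5.
Divide out the factor (1 - 0.4 z) = (1 - z/z0) (since 1/z0 = 0.4):
  P(z) = (1 - 0.4 z)(1 + (-0.48) z + (0.74) z^2)
  [check: z-coef -0.48 - (0.4) = -0.88; z^2-coef 0.74 - (0.4)(-0.48) = 0.932; z^3-coef -(0.4)(0.74) = -0.296.]
Remaining roots from the quadratic factor 1 + (-0.48) z + (0.74) z^2:
  Set 1 + (-0.48) z + (0.74) z^2 = 0, i.e. a z^2 + b z + c = 0 with a = 0.74, b = -0.48, c = 1.
  Discriminant D = b^2 - 4ac = (-0.48)^2 - 4*(0.74)*1 = 0.2304 - (2.96) = -2.7296.
  D < 0, so the roots are the complex-conjugate pair z = (-b +/- i sqrt(-D)) / (2a) = 0.3243 +/- 1.1163i.
  For a conjugate pair |z|^2 = z * conj(z) = (product of roots) = c/a = 1/(0.74) = 1.351351, so |z| = sqrt(1.351351) = 1.1625 for both roots.
Moduli of all roots: 2.5000, 1.1625, 1.1625.
All moduli strictly greater than 1? Yes.
Verdict: Invertible.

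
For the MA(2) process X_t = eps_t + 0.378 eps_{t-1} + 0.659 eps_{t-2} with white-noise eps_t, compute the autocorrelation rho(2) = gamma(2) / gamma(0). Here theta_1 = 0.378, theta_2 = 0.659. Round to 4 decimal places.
\rho(2) = 0.4178

For an MA(q) process with theta_0 = 1, the autocovariance is
  gamma(k) = sigma^2 * sum_{i=0..q-k} theta_i * theta_{i+k},
and rho(k) = gamma(k) / gamma(0). Sigma^2 cancels.
  numerator   = (1)*(0.659) = 0.659.
  denominator = (1)^2 + (0.378)^2 + (0.659)^2 = 1.577165.
  rho(2) = 0.659 / 1.577165 = 0.4178.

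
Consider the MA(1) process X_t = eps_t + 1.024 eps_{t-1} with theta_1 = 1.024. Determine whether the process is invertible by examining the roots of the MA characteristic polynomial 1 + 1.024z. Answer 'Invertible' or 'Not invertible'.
\text{Not invertible}

The MA(q) characteristic polynomial is P(z) = 1 + 1.024z.
Invertibility requires all roots to lie outside the unit circle, i.e. |z| > 1 for every root.
This is linear in z: 1 + (1.024) z = 0  =>  z = -1/(1.024) = -0.976562,  |z| = 0.976562.
Moduli of all roots: 0.9766.
All moduli strictly greater than 1? No.
Verdict: Not invertible.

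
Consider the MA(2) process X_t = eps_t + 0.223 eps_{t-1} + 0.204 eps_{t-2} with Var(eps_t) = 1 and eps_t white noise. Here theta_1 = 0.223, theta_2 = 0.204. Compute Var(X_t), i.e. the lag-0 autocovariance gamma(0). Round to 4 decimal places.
\gamma(0) = 1.0913

For an MA(q) process X_t = eps_t + sum_i theta_i eps_{t-i} with
Var(eps_t) = sigma^2, the variance is
  gamma(0) = sigma^2 * (1 + sum_i theta_i^2).
  sum_i theta_i^2 = (0.223)^2 + (0.204)^2 = 0.049729 + 0.041616 = 0.091345.
  gamma(0) = 1 * (1 + 0.091345) = 1 * 1.091345 = 1.091345, which rounds to 1.0913.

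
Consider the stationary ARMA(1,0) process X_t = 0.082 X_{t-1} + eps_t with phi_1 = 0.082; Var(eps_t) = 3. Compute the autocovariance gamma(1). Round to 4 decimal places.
\gamma(1) = 0.2477

Multiply the model equation by X_{t-k} and take expectations. With theta_0 = psi_0 = 1 and psi_j the MA(infinity) weights, this gives
  gamma(k) - sum_i phi_i gamma(k-i) = c_k,
  c_k = sigma^2 * sum_{j=k..q} theta_j psi_{j-k}   (c_k = 0 for k > q),
using gamma(-m) = gamma(m).
Pure AR (q = 0): c_0 = sigma^2 = 3, c_k = 0 for k >= 1.
Equations for k = 0 and k = 1 (AR order 1):
  gamma(0) = phi_1 gamma(1) + c_0
  gamma(1) = phi_1 gamma(0) + c_1
Substituting the second into the first: gamma(0) (1 - phi_1^2) = c_0 + phi_1 c_1, so
  gamma(0) = c_0 / (1 - phi_1^2) = 3 / (1 - (0.082)^2) = 3 / 0.993276 = 3.020309.
  gamma(1) = phi_1 gamma(0) = (0.082)(3.020309) = 0.247665.
Therefore gamma(1) = 0.2477 (to 4 decimal places).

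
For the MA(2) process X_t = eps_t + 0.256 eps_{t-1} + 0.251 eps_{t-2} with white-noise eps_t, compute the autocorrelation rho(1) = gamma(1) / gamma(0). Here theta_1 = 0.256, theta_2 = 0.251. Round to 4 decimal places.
\rho(1) = 0.2838

For an MA(q) process with theta_0 = 1, the autocovariance is
  gamma(k) = sigma^2 * sum_{i=0..q-k} theta_i * theta_{i+k},
and rho(k) = gamma(k) / gamma(0). Sigma^2 cancels.
  numerator   = (1)*(0.256) + (0.256)*(0.251) = 0.320256.
  denominator = (1)^2 + (0.256)^2 + (0.251)^2 = 1.128537.
  rho(1) = 0.320256 / 1.128537 = 0.2838.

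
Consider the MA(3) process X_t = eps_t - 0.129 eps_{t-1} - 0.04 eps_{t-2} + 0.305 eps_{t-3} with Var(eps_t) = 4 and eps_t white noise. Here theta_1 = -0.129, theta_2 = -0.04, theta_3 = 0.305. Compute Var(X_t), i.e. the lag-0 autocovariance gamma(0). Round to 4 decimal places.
\gamma(0) = 4.4451

For an MA(q) process X_t = eps_t + sum_i theta_i eps_{t-i} with
Var(eps_t) = sigma^2, the variance is
  gamma(0) = sigma^2 * (1 + sum_i theta_i^2).
  sum_i theta_i^2 = (-0.129)^2 + (-0.04)^2 + (0.305)^2 = 0.016641 + 0.0016 + 0.093025 = 0.111266.
  gamma(0) = 4 * (1 + 0.111266) = 4 * 1.111266 = 4.445064, which rounds to 4.4451.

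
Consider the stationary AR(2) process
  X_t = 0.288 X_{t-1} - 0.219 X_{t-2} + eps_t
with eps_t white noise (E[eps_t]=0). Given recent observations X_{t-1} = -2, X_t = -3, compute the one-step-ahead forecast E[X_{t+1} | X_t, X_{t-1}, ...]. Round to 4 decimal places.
E[X_{t+1} \mid \mathcal F_t] = -0.4260

For an AR(p) model X_t = c + sum_i phi_i X_{t-i} + eps_t, the
one-step-ahead conditional mean is
  E[X_{t+1} | X_t, ...] = c + sum_i phi_i X_{t+1-i}.
Substitute known values:
  E[X_{t+1} | ...] = (0.288) * (-3) + (-0.219) * (-2)
                   = -0.4260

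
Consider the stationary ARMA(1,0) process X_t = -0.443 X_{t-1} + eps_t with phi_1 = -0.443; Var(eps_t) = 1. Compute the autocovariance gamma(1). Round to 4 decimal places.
\gamma(1) = -0.5512

Multiply the model equation by X_{t-k} and take expectations. With theta_0 = psi_0 = 1 and psi_j the MA(infinity) weights, this gives
  gamma(k) - sum_i phi_i gamma(k-i) = c_k,
  c_k = sigma^2 * sum_{j=k..q} theta_j psi_{j-k}   (c_k = 0 for k > q),
using gamma(-m) = gamma(m).
Pure AR (q = 0): c_0 = sigma^2 = 1, c_k = 0 for k >= 1.
Equations for k = 0 and k = 1 (AR order 1):
  gamma(0) = phi_1 gamma(1) + c_0
  gamma(1) = phi_1 gamma(0) + c_1
Substituting the second into the first: gamma(0) (1 - phi_1^2) = c_0 + phi_1 c_1, so
  gamma(0) = c_0 / (1 - phi_1^2) = 1 / (1 - (-0.443)^2) = 1 / 0.803751 = 1.244166.
  gamma(1) = phi_1 gamma(0) = (-0.443)(1.244166) = -0.551166.
Therefore gamma(1) = -0.5512 (to 4 decimal places).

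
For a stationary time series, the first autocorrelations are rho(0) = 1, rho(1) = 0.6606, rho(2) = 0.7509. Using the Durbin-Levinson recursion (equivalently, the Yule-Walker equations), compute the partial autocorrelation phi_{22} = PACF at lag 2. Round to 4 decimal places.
\phi_{22} = 0.5580

The PACF at lag k is phi_{kk}, the last component of the solution
to the Yule-Walker system G_k phi = r_k where
  (G_k)_{ij} = rho(|i - j|), (r_k)_i = rho(i), i,j = 1..k.
Equivalently, Durbin-Levinson gives phi_{kk} iteratively:
  phi_{11} = rho(1)
  phi_{kk} = [rho(k) - sum_{j=1..k-1} phi_{k-1,j} rho(k-j)]
            / [1 - sum_{j=1..k-1} phi_{k-1,j} rho(j)],
  phi_{k,j} = phi_{k-1,j} - phi_{kk} phi_{k-1,k-j},  j = 1..k-1.
Step k = 1:
  phi_11 = rho(1) = 0.6606.
Step k = 2:
  phi_22 = [rho(2) - phi_11 rho(1)] / [1 - phi_11 rho(1)] = [0.7509 - (0.6606)(0.6606)] / [1 - (0.6606)(0.6606)]
         = 0.31450764 / 0.56360764 = 0.558.
Therefore phi_{22} = 0.5580.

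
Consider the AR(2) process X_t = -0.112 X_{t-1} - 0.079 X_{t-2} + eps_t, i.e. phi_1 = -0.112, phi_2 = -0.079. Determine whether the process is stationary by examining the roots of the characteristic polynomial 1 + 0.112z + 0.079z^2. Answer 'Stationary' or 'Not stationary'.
\text{Stationary}

The AR(p) characteristic polynomial is P(z) = 1 + 0.112z + 0.079z^2.
Stationarity requires all roots to lie outside the unit circle, i.e. |z| > 1 for every root.
Set 1 + (0.112) z + (0.079) z^2 = 0, i.e. a z^2 + b z + c = 0 with a = 0.079, b = 0.112, c = 1.
Discriminant D = b^2 - 4ac = (0.112)^2 - 4*(0.079)*1 = 0.012544 - (0.316) = -0.303456.
D < 0, so the roots are the complex-conjugate pair z = (-b +/- i sqrt(-D)) / (2a) = -0.7089 +/- 3.4865i.
For a conjugate pair |z|^2 = z * conj(z) = (product of roots) = c/a = 1/(0.079) = 12.658228, so |z| = sqrt(12.658228) = 3.5578 for both roots.
Moduli of all roots: 3.5578, 3.5578.
All moduli strictly greater than 1? Yes.
Verdict: Stationary.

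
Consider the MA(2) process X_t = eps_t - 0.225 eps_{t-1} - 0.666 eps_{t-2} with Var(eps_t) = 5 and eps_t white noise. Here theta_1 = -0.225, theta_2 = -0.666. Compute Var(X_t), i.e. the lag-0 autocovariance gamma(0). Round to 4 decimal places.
\gamma(0) = 7.4709

For an MA(q) process X_t = eps_t + sum_i theta_i eps_{t-i} with
Var(eps_t) = sigma^2, the variance is
  gamma(0) = sigma^2 * (1 + sum_i theta_i^2).
  sum_i theta_i^2 = (-0.225)^2 + (-0.666)^2 = 0.050625 + 0.443556 = 0.494181.
  gamma(0) = 5 * (1 + 0.494181) = 5 * 1.494181 = 7.470905, which rounds to 7.4709.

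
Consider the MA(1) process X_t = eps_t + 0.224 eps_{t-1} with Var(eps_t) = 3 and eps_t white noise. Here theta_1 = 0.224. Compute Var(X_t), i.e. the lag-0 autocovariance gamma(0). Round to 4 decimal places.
\gamma(0) = 3.1505

For an MA(q) process X_t = eps_t + sum_i theta_i eps_{t-i} with
Var(eps_t) = sigma^2, the variance is
  gamma(0) = sigma^2 * (1 + sum_i theta_i^2).
  sum_i theta_i^2 = (0.224)^2 = 0.050176.
  gamma(0) = 3 * (1 + 0.050176) = 3 * 1.050176 = 3.150528, which rounds to 3.1505.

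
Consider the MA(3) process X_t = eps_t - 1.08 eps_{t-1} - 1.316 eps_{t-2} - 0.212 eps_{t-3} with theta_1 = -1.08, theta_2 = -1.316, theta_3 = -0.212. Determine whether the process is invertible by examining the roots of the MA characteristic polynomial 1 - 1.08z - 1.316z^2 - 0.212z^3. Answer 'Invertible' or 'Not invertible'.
\text{Not invertible}

The MA(q) characteristic polynomial is P(z) = 1 - 1.08z - 1.316z^2 - 0.212z^3.
Invertibility requires all roots to lie outside the unit circle, i.e. |z| > 1 for every root.
Degree 3: look for a simple real root z0 first, then factor out (1 - z/z0) and solve the remaining quadratic.
Testing z0 = -5: P(-5) = 1 + (-1.08)(-5) + (-1.316)(-5)^2 + (-0.212)(-5)^3
  = 1 + (5.4) + (-32.9) + (26.5) = 0.  So z_0 = -5 is a root, |z_0| = 5.
Divide out the factor (1 + 0.2 z) = (1 - z/z0) (since 1/z0 = -0.2):
  P(z) = (1 + 0.2 z)(1 + (-1.28) z + (-1.06) z^2)
  [check: z-coef -1.28 - (-0.2) = -1.08; z^2-coef -1.06 - (-0.2)(-1.28) = -1.316; z^3-coef -(-0.2)(-1.06) = -0.212.]
Remaining roots from the quadratic factor 1 + (-1.28) z + (-1.06) z^2:
  Set 1 + (-1.28) z + (-1.06) z^2 = 0, i.e. a z^2 + b z + c = 0 with a = -1.06, b = -1.28, c = 1.
  Discriminant D = b^2 - 4ac = (-1.28)^2 - 4*(-1.06)*1 = 1.6384 - (-4.24) = 5.8784.
  D >= 0, so the roots are real: z = (-b +/- sqrt(D)) / (2a) = (1.28 +/- 2.424541) / (-2.12).
    z_1 = (1.28 + 2.424541) / (-2.12) = -1.7474,   |z_1| = 1.7474.
    z_2 = (1.28 - 2.424541) / (-2.12) = 0.5399,   |z_2| = 0.5399.
Moduli of all roots: 5.0000, 1.7474, 0.5399.
All moduli strictly greater than 1? No.
Verdict: Not invertible.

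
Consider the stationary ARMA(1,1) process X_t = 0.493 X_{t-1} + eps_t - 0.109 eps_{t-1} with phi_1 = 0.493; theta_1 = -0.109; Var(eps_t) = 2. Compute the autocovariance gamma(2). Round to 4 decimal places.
\gamma(2) = 0.4733

Multiply the model equation by X_{t-k} and take expectations. With theta_0 = psi_0 = 1 and psi_j the MA(infinity) weights, this gives
  gamma(k) - sum_i phi_i gamma(k-i) = c_k,
  c_k = sigma^2 * sum_{j=k..q} theta_j psi_{j-k}   (c_k = 0 for k > q),
using gamma(-m) = gamma(m).
psi-weights needed (psi_j = theta_j + sum_i phi_i psi_{j-i}):
  psi_1 = theta_1 + phi_1 = -0.109 + (0.493) = 0.384
Right-hand sides:
  c_0 = sigma^2 (1 + theta_1 psi_1) = 2 * (1 + (-0.109)(0.384)) = 2 * 0.958144 = 1.916288
  c_1 = sigma^2 theta_1 = 2 * (-0.109) = -0.218
  c_2 = 0
Equations for k = 0 and k = 1 (AR order 1):
  gamma(0) = phi_1 gamma(1) + c_0
  gamma(1) = phi_1 gamma(0) + c_1
Substituting the second into the first: gamma(0) (1 - phi_1^2) = c_0 + phi_1 c_1, so
  gamma(0) = (c_0 + phi_1 c_1) / (1 - phi_1^2) = (1.916288 + (0.493)(-0.218)) / (1 - (0.493)^2) = 1.808814 / 0.756951 = 2.389605.
  gamma(1) = phi_1 gamma(0) + c_1 = (0.493)(2.389605) + (-0.218) = 0.960075.
For k = 2 (> q): gamma(2) = phi_1 gamma(1) = (0.493)(0.960075) = 0.473317.
Therefore gamma(2) = 0.4733 (to 4 decimal places).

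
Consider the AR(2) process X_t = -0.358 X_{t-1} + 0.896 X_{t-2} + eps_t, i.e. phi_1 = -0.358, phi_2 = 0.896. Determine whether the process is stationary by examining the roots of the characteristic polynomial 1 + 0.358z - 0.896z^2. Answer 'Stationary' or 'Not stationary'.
\text{Not stationary}

The AR(p) characteristic polynomial is P(z) = 1 + 0.358z - 0.896z^2.
Stationarity requires all roots to lie outside the unit circle, i.e. |z| > 1 for every root.
Set 1 + (0.358) z + (-0.896) z^2 = 0, i.e. a z^2 + b z + c = 0 with a = -0.896, b = 0.358, c = 1.
Discriminant D = b^2 - 4ac = (0.358)^2 - 4*(-0.896)*1 = 0.128164 - (-3.584) = 3.712164.
D >= 0, so the roots are real: z = (-b +/- sqrt(D)) / (2a) = (-0.358 +/- 1.926698) / (-1.792).
  z_1 = (-0.358 + 1.926698) / (-1.792) = -0.8754,   |z_1| = 0.8754.
  z_2 = (-0.358 - 1.926698) / (-1.792) = 1.2749,   |z_2| = 1.2749.
Moduli of all roots: 0.8754, 1.2749.
All moduli strictly greater than 1? No.
Verdict: Not stationary.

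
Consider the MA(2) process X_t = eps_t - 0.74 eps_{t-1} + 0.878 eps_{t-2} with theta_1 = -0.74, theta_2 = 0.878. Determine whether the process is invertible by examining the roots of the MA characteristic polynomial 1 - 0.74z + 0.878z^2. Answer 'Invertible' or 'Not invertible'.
\text{Invertible}

The MA(q) characteristic polynomial is P(z) = 1 - 0.74z + 0.878z^2.
Invertibility requires all roots to lie outside the unit circle, i.e. |z| > 1 for every root.
Set 1 + (-0.74) z + (0.878) z^2 = 0, i.e. a z^2 + b z + c = 0 with a = 0.878, b = -0.74, c = 1.
Discriminant D = b^2 - 4ac = (-0.74)^2 - 4*(0.878)*1 = 0.5476 - (3.512) = -2.9644.
D < 0, so the roots are the complex-conjugate pair z = (-b +/- i sqrt(-D)) / (2a) = 0.4214 +/- 0.9805i.
For a conjugate pair |z|^2 = z * conj(z) = (product of roots) = c/a = 1/(0.878) = 1.138952, so |z| = sqrt(1.138952) = 1.0672 for both roots.
Moduli of all roots: 1.0672, 1.0672.
All moduli strictly greater than 1? Yes.
Verdict: Invertible.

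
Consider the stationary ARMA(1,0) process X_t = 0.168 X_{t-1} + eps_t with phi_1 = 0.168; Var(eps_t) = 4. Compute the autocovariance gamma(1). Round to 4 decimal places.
\gamma(1) = 0.6915

Multiply the model equation by X_{t-k} and take expectations. With theta_0 = psi_0 = 1 and psi_j the MA(infinity) weights, this gives
  gamma(k) - sum_i phi_i gamma(k-i) = c_k,
  c_k = sigma^2 * sum_{j=k..q} theta_j psi_{j-k}   (c_k = 0 for k > q),
using gamma(-m) = gamma(m).
Pure AR (q = 0): c_0 = sigma^2 = 4, c_k = 0 for k >= 1.
Equations for k = 0 and k = 1 (AR order 1):
  gamma(0) = phi_1 gamma(1) + c_0
  gamma(1) = phi_1 gamma(0) + c_1
Substituting the second into the first: gamma(0) (1 - phi_1^2) = c_0 + phi_1 c_1, so
  gamma(0) = c_0 / (1 - phi_1^2) = 4 / (1 - (0.168)^2) = 4 / 0.971776 = 4.116175.
  gamma(1) = phi_1 gamma(0) = (0.168)(4.116175) = 0.691517.
Therefore gamma(1) = 0.6915 (to 4 decimal places).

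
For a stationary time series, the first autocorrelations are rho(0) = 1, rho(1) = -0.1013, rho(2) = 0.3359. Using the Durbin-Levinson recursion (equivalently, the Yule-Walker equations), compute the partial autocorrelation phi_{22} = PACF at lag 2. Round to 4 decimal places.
\phi_{22} = 0.3290

The PACF at lag k is phi_{kk}, the last component of the solution
to the Yule-Walker system G_k phi = r_k where
  (G_k)_{ij} = rho(|i - j|), (r_k)_i = rho(i), i,j = 1..k.
Equivalently, Durbin-Levinson gives phi_{kk} iteratively:
  phi_{11} = rho(1)
  phi_{kk} = [rho(k) - sum_{j=1..k-1} phi_{k-1,j} rho(k-j)]
            / [1 - sum_{j=1..k-1} phi_{k-1,j} rho(j)],
  phi_{k,j} = phi_{k-1,j} - phi_{kk} phi_{k-1,k-j},  j = 1..k-1.
Step k = 1:
  phi_11 = rho(1) = -0.1013.
Step k = 2:
  phi_22 = [rho(2) - phi_11 rho(1)] / [1 - phi_11 rho(1)] = [0.3359 - (-0.1013)(-0.1013)] / [1 - (-0.1013)(-0.1013)]
         = 0.32563831 / 0.98973831 = 0.329.
Therefore phi_{22} = 0.3290.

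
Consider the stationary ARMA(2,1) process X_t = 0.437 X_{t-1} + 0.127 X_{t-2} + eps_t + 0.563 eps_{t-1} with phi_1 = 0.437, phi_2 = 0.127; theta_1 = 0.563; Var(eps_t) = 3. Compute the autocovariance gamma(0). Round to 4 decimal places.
\gamma(0) = 7.6516

Multiply the model equation by X_{t-k} and take expectations. With theta_0 = psi_0 = 1 and psi_j the MA(infinity) weights, this gives
  gamma(k) - sum_i phi_i gamma(k-i) = c_k,
  c_k = sigma^2 * sum_{j=k..q} theta_j psi_{j-k}   (c_k = 0 for k > q),
using gamma(-m) = gamma(m).
psi-weights needed (psi_j = theta_j + sum_i phi_i psi_{j-i}):
  psi_1 = theta_1 + phi_1 = 0.563 + (0.437) = 1
Right-hand sides:
  c_0 = sigma^2 (1 + theta_1 psi_1) = 3 * (1 + (0.563)(1)) = 3 * 1.563 = 4.689
  c_1 = sigma^2 theta_1 = 3 * (0.563) = 1.689
  c_2 = 0
Equations for k = 0, 1, 2 (AR order 2, c_2 = 0):
  (E0) gamma(0) = phi_1 gamma(1) + phi_2 gamma(2) + c_0
  (E1) gamma(1) = phi_1 gamma(0) + phi_2 gamma(1) + c_1
  (E2) gamma(2) = phi_1 gamma(1) + phi_2 gamma(0)
From (E1): gamma(1) = A gamma(0) + B with
  A = phi_1 / (1 - phi_2) = 0.437 / 0.873 = 0.500573,   B = c_1 / (1 - phi_2) = 1.689 / 0.873 = 1.934708.
Insert (E2) into (E0): gamma(0) (1 - phi_2^2) = phi_1 (1 + phi_2) gamma(1) + c_0.
  phi_1 (1 + phi_2) = (0.437)(1.127) = 0.492499,   1 - phi_2^2 = 0.983871.
Replace gamma(1) by A gamma(0) + B and collect gamma(0):
  gamma(0) [0.983871 - (0.492499)(0.500573)] = (0.492499)(1.934708) + 4.689
  gamma(0) * 0.737339 = 5.641842
  gamma(0) = 5.641842 / 0.737339 = 7.651621.
Therefore gamma(0) = 7.6516 (to 4 decimal places).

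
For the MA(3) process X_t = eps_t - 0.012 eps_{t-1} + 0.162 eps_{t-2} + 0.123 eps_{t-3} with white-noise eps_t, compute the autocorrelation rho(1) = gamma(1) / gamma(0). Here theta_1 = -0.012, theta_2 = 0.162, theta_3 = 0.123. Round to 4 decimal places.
\rho(1) = 0.0057

For an MA(q) process with theta_0 = 1, the autocovariance is
  gamma(k) = sigma^2 * sum_{i=0..q-k} theta_i * theta_{i+k},
and rho(k) = gamma(k) / gamma(0). Sigma^2 cancels.
  numerator   = (1)*(-0.012) + (-0.012)*(0.162) + (0.162)*(0.123) = 0.005982.
  denominator = (1)^2 + (-0.012)^2 + (0.162)^2 + (0.123)^2 = 1.041517.
  rho(1) = 0.005982 / 1.041517 = 0.0057.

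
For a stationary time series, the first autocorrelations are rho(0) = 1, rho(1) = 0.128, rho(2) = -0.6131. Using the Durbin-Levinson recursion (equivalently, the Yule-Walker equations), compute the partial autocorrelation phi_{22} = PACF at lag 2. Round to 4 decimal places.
\phi_{22} = -0.6400

The PACF at lag k is phi_{kk}, the last component of the solution
to the Yule-Walker system G_k phi = r_k where
  (G_k)_{ij} = rho(|i - j|), (r_k)_i = rho(i), i,j = 1..k.
Equivalently, Durbin-Levinson gives phi_{kk} iteratively:
  phi_{11} = rho(1)
  phi_{kk} = [rho(k) - sum_{j=1..k-1} phi_{k-1,j} rho(k-j)]
            / [1 - sum_{j=1..k-1} phi_{k-1,j} rho(j)],
  phi_{k,j} = phi_{k-1,j} - phi_{kk} phi_{k-1,k-j},  j = 1..k-1.
Step k = 1:
  phi_11 = rho(1) = 0.128.
Step k = 2:
  phi_22 = [rho(2) - phi_11 rho(1)] / [1 - phi_11 rho(1)] = [-0.6131 - (0.128)(0.128)] / [1 - (0.128)(0.128)]
         = -0.629484 / 0.983616 = -0.64.
Therefore phi_{22} = -0.6400.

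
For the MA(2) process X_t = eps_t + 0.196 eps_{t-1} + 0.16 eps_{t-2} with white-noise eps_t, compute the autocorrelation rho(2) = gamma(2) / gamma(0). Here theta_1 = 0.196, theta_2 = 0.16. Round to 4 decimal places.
\rho(2) = 0.1504

For an MA(q) process with theta_0 = 1, the autocovariance is
  gamma(k) = sigma^2 * sum_{i=0..q-k} theta_i * theta_{i+k},
and rho(k) = gamma(k) / gamma(0). Sigma^2 cancels.
  numerator   = (1)*(0.16) = 0.16.
  denominator = (1)^2 + (0.196)^2 + (0.16)^2 = 1.064016.
  rho(2) = 0.16 / 1.064016 = 0.1504.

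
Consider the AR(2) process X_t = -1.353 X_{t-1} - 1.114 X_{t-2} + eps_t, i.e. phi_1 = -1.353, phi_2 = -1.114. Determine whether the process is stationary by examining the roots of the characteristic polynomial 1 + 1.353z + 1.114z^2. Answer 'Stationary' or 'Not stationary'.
\text{Not stationary}

The AR(p) characteristic polynomial is P(z) = 1 + 1.353z + 1.114z^2.
Stationarity requires all roots to lie outside the unit circle, i.e. |z| > 1 for every root.
Set 1 + (1.353) z + (1.114) z^2 = 0, i.e. a z^2 + b z + c = 0 with a = 1.114, b = 1.353, c = 1.
Discriminant D = b^2 - 4ac = (1.353)^2 - 4*(1.114)*1 = 1.830609 - (4.456) = -2.625391.
D < 0, so the roots are the complex-conjugate pair z = (-b +/- i sqrt(-D)) / (2a) = -0.6073 +/- 0.7272i.
For a conjugate pair |z|^2 = z * conj(z) = (product of roots) = c/a = 1/(1.114) = 0.897666, so |z| = sqrt(0.897666) = 0.9475 for both roots.
Moduli of all roots: 0.9475, 0.9475.
All moduli strictly greater than 1? No.
Verdict: Not stationary.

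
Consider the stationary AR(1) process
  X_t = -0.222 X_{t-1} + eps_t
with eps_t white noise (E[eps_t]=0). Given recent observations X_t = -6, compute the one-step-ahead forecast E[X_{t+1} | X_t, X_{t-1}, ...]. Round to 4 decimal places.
E[X_{t+1} \mid \mathcal F_t] = 1.3320

For an AR(p) model X_t = c + sum_i phi_i X_{t-i} + eps_t, the
one-step-ahead conditional mean is
  E[X_{t+1} | X_t, ...] = c + sum_i phi_i X_{t+1-i}.
Substitute known values:
  E[X_{t+1} | ...] = (-0.222) * (-6)
                   = 1.3320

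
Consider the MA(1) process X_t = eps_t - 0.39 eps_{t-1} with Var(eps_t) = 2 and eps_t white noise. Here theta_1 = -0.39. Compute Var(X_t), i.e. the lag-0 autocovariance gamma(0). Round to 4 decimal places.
\gamma(0) = 2.3042

For an MA(q) process X_t = eps_t + sum_i theta_i eps_{t-i} with
Var(eps_t) = sigma^2, the variance is
  gamma(0) = sigma^2 * (1 + sum_i theta_i^2).
  sum_i theta_i^2 = (-0.39)^2 = 0.1521.
  gamma(0) = 2 * (1 + 0.1521) = 2 * 1.1521 = 2.3042.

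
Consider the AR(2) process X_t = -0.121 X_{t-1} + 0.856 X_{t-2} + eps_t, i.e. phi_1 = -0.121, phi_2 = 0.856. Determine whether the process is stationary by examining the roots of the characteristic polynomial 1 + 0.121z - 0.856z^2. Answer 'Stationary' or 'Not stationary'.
\text{Stationary}

The AR(p) characteristic polynomial is P(z) = 1 + 0.121z - 0.856z^2.
Stationarity requires all roots to lie outside the unit circle, i.e. |z| > 1 for every root.
Set 1 + (0.121) z + (-0.856) z^2 = 0, i.e. a z^2 + b z + c = 0 with a = -0.856, b = 0.121, c = 1.
Discriminant D = b^2 - 4ac = (0.121)^2 - 4*(-0.856)*1 = 0.014641 - (-3.424) = 3.438641.
D >= 0, so the roots are real: z = (-b +/- sqrt(D)) / (2a) = (-0.121 +/- 1.854357) / (-1.712).
  z_1 = (-0.121 + 1.854357) / (-1.712) = -1.0125,   |z_1| = 1.0125.
  z_2 = (-0.121 - 1.854357) / (-1.712) = 1.1538,   |z_2| = 1.1538.
Moduli of all roots: 1.0125, 1.1538.
All moduli strictly greater than 1? Yes.
Verdict: Stationary.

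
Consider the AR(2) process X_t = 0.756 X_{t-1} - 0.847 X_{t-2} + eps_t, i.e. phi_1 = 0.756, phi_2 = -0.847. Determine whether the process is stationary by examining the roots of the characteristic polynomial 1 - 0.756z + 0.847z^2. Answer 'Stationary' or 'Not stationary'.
\text{Stationary}

The AR(p) characteristic polynomial is P(z) = 1 - 0.756z + 0.847z^2.
Stationarity requires all roots to lie outside the unit circle, i.e. |z| > 1 for every root.
Set 1 + (-0.756) z + (0.847) z^2 = 0, i.e. a z^2 + b z + c = 0 with a = 0.847, b = -0.756, c = 1.
Discriminant D = b^2 - 4ac = (-0.756)^2 - 4*(0.847)*1 = 0.571536 - (3.388) = -2.816464.
D < 0, so the roots are the complex-conjugate pair z = (-b +/- i sqrt(-D)) / (2a) = 0.4463 +/- 0.9907i.
For a conjugate pair |z|^2 = z * conj(z) = (product of roots) = c/a = 1/(0.847) = 1.180638, so |z| = sqrt(1.180638) = 1.0866 for both roots.
Moduli of all roots: 1.0866, 1.0866.
All moduli strictly greater than 1? Yes.
Verdict: Stationary.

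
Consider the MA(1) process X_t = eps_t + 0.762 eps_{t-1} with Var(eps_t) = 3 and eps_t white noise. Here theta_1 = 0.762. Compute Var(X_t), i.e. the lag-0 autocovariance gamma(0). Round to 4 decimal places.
\gamma(0) = 4.7419

For an MA(q) process X_t = eps_t + sum_i theta_i eps_{t-i} with
Var(eps_t) = sigma^2, the variance is
  gamma(0) = sigma^2 * (1 + sum_i theta_i^2).
  sum_i theta_i^2 = (0.762)^2 = 0.580644.
  gamma(0) = 3 * (1 + 0.580644) = 3 * 1.580644 = 4.741932, which rounds to 4.7419.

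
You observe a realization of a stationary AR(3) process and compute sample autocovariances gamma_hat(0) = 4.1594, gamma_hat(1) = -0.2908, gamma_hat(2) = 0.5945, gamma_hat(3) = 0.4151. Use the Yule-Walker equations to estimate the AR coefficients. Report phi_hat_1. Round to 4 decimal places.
\hat\phi_{1} = -0.0770

The Yule-Walker equations for an AR(p) process read, in matrix form,
  Gamma_p phi = r_p,   with   (Gamma_p)_{ij} = gamma(|i - j|),
                       (r_p)_i = gamma(i),   i,j = 1..p.
Substitute the sample gammas (Toeplitz matrix and right-hand side of size 3):
  Gamma_p = [[4.1594, -0.2908, 0.5945], [-0.2908, 4.1594, -0.2908], [0.5945, -0.2908, 4.1594]]
  r_p     = [-0.2908, 0.5945, 0.4151]
Written out (R1..R3):
  (R1) 4.1594 phi_1 - 0.2908 phi_2 + 0.5945 phi_3 = -0.2908
  (R2) -0.2908 phi_1 + 4.1594 phi_2 - 0.2908 phi_3 = 0.5945
  (R3) 0.5945 phi_1 - 0.2908 phi_2 + 4.1594 phi_3 = 0.4151
Gaussian elimination:
  R2 <- R2 - (-0.2908/4.1594) R1 = R2 - (-0.069914) R1:  4.139069 phi_2 - 0.249236 phi_3 = 0.574169
  R3 <- R3 - (0.5945/4.1594) R1 = R3 - (0.142929) R1:  -0.249236 phi_2 + 4.074429 phi_3 = 0.456664
  R3 <- R3 - (-0.249236/4.139069) R2 = R3 - (-0.060216) R2:  4.059421 phi_3 = 0.491238
Back-substitution:
  phi_hat_3 = 0.491238 / 4.059421 = 0.121012
  phi_hat_2 = (0.574169 - (-0.249236)(0.121012)) / 4.139069 = 0.146006
  phi_hat_1 = (-0.2908 - (-0.2908)(0.146006) - (0.5945)(0.121012)) / 4.1594 = -0.077002
So phi_hat = [-0.0770, 0.1460, 0.1210].
Therefore phi_hat_1 = -0.0770.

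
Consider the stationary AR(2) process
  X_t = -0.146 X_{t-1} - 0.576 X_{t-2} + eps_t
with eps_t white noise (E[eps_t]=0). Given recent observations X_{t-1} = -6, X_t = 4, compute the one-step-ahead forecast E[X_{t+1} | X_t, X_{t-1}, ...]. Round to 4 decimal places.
E[X_{t+1} \mid \mathcal F_t] = 2.8720

For an AR(p) model X_t = c + sum_i phi_i X_{t-i} + eps_t, the
one-step-ahead conditional mean is
  E[X_{t+1} | X_t, ...] = c + sum_i phi_i X_{t+1-i}.
Substitute known values:
  E[X_{t+1} | ...] = (-0.146) * (4) + (-0.576) * (-6)
                   = 2.8720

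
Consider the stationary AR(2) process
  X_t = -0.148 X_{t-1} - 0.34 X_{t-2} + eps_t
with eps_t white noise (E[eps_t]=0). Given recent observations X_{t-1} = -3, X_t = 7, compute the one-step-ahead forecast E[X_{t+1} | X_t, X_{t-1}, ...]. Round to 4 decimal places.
E[X_{t+1} \mid \mathcal F_t] = -0.0160

For an AR(p) model X_t = c + sum_i phi_i X_{t-i} + eps_t, the
one-step-ahead conditional mean is
  E[X_{t+1} | X_t, ...] = c + sum_i phi_i X_{t+1-i}.
Substitute known values:
  E[X_{t+1} | ...] = (-0.148) * (7) + (-0.34) * (-3)
                   = -0.0160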